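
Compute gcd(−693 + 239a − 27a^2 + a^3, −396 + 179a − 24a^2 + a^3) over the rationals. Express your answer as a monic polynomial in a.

Euclidean algorithm in ℚ[a]:
  a^3 − 27a^2 + 239a − 693 = (a^3 − 24a^2 + 179a − 396) + (−3a^2 + 60a − 297)
  a^3 − 24a^2 + 179a − 396 = (−(1/3)a + 4/3)(−3a^2 + 60a − 297) + (0)
Last nonzero remainder: −3a^2 + 60a − 297. Dividing through by −3 gives the monic gcd a^2 − 20a + 99.

99 − 20a + a^2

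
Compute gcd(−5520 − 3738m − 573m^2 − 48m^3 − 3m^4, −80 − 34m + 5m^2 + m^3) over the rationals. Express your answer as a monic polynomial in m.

Euclidean algorithm in ℚ[m]:
  −3m^4 − 48m^3 − 573m^2 − 3738m − 5520 = (−3m − 33)(m^3 + 5m^2 − 34m − 80) + (−510m^2 − 5100m − 8160)
  m^3 + 5m^2 − 34m − 80 = (−(1/510)m + 1/102)(−510m^2 − 5100m − 8160) + (0)
Last nonzero remainder: −510m^2 − 5100m − 8160. Dividing through by −510 gives the monic gcd m^2 + 10m + 16.

16 + 10m + m^2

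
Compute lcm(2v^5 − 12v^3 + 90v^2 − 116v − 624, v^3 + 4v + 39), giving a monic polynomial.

v^6 + 3v^5 − 6v^4 + 27v^3 + 77v^2 − 486v − 936

Apply the Euclidean algorithm:
  2v^5 − 12v^3 + 90v^2 − 116v − 624 = (2v^2 − 20)(v^3 + 4v + 39) + (12v^2 − 36v + 156)
  v^3 + 4v + 39 = ((1/12)v + 1/4)(12v^2 − 36v + 156) + (0)
Last nonzero remainder: 12v^2 − 36v + 156. Dividing through by 12 gives the monic gcd v^2 − 3v + 13.
Then lcm(f, g) = f·g / gcd(f, g); expanding and making the result monic gives the answer.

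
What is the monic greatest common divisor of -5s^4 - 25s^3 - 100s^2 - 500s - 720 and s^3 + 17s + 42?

s + 2

Repeated division with remainder:
  -5s^4 - 25s^3 - 100s^2 - 500s - 720 = (-5s - 25)(s^3 + 17s + 42) + (-15s^2 + 135s + 330)
  s^3 + 17s + 42 = (-(1/15)s - 3/5)(-15s^2 + 135s + 330) + (120s + 240)
  -15s^2 + 135s + 330 = (-(1/8)s + 11/8)(120s + 240) + (0)
Last nonzero remainder: 120s + 240. Dividing through by 120 gives the monic gcd s + 2.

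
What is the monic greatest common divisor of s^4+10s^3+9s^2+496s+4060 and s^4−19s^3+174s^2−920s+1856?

Repeated division with remainder:
  s^4+10s^3+9s^2+496s+4060 = (s^4−19s^3+174s^2−920s+1856) + (29s^3−165s^2+1416s+2204)
  s^4−19s^3+174s^2−920s+1856 = ((1/29)s−386/841)(29s^3−165s^2+1416s+2204) + ((41580/841)s^2−(291060/841)s+83160/29)
  29s^3−165s^2+1416s+2204 = ((24389/41580)s+15979/20790)((41580/841)s^2−(291060/841)s+83160/29) + (0)
Last nonzero remainder: (41580/841)s^2−(291060/841)s+83160/29. Dividing through by 41580/841 gives the monic gcd s^2−7s+58.

s^2−7s+58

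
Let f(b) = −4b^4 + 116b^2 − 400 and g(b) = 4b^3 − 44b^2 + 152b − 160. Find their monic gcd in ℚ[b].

b^2 − 7b + 10

Apply the Euclidean algorithm:
  −4b^4 + 116b^2 − 400 = (−b − 11)(4b^3 − 44b^2 + 152b − 160) + (−216b^2 + 1512b − 2160)
  4b^3 − 44b^2 + 152b − 160 = (−(1/54)b + 2/27)(−216b^2 + 1512b − 2160) + (0)
Last nonzero remainder: −216b^2 + 1512b − 2160. Dividing through by −216 gives the monic gcd b^2 − 7b + 10.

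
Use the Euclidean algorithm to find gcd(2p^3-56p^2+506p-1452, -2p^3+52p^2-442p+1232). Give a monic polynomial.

Apply the Euclidean algorithm:
  2p^3-56p^2+506p-1452 = (-1)(-2p^3+52p^2-442p+1232) + (-4p^2+64p-220)
  -2p^3+52p^2-442p+1232 = ((1/2)p-5)(-4p^2+64p-220) + (-12p+132)
  -4p^2+64p-220 = ((1/3)p-5/3)(-12p+132) + (0)
Last nonzero remainder: -12p+132. Dividing through by -12 gives the monic gcd p-11.

p-11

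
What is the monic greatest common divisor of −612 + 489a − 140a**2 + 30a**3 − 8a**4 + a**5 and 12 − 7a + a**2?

12 − 7a + a**2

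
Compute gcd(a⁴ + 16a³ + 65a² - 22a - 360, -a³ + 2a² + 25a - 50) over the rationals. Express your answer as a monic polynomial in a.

Euclidean algorithm in ℚ[a]:
  a⁴ + 16a³ + 65a² - 22a - 360 = (-a - 18)(-a³ + 2a² + 25a - 50) + (126a² + 378a - 1260)
  -a³ + 2a² + 25a - 50 = (-(1/126)a + 5/126)(126a² + 378a - 1260) + (0)
Last nonzero remainder: 126a² + 378a - 1260. Dividing through by 126 gives the monic gcd a² + 3a - 10.

a² + 3a - 10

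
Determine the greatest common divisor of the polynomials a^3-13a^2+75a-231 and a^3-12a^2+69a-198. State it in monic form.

a^2-6a+33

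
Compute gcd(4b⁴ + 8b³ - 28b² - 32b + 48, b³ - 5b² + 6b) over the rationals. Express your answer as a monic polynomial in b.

b - 2

By polynomial division,
  4b⁴ + 8b³ - 28b² - 32b + 48 = (4b + 28)(b³ - 5b² + 6b) + (88b² - 200b + 48)
  b³ - 5b² + 6b = ((1/88)b - 15/484)(88b² - 200b + 48) + (-(90/121)b + 180/121)
  88b² - 200b + 48 = (-(5324/45)b + 484/15)(-(90/121)b + 180/121) + (0)
Last nonzero remainder: -(90/121)b + 180/121. Dividing through by -90/121 gives the monic gcd b - 2.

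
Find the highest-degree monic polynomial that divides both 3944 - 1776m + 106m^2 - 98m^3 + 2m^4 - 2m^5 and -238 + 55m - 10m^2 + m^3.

34 - 3m + m^2

Repeated division with remainder:
  -2m^5 + 2m^4 - 98m^3 + 106m^2 - 1776m + 3944 = (-2m^2 - 18m - 168)(m^3 - 10m^2 + 55m - 238) + (-1060m^2 + 3180m - 36040)
  m^3 - 10m^2 + 55m - 238 = (-(1/1060)m + 7/1060)(-1060m^2 + 3180m - 36040) + (0)
Last nonzero remainder: -1060m^2 + 3180m - 36040. Dividing through by -1060 gives the monic gcd m^2 - 3m + 34.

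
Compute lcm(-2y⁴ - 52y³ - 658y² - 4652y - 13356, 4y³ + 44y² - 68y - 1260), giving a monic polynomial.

Repeated division with remainder:
  -2y⁴ - 52y³ - 658y² - 4652y - 13356 = (-(1/2)y - 15/2)(4y³ + 44y² - 68y - 1260) + (-362y² - 5792y - 22806)
  4y³ + 44y² - 68y - 1260 = (-(2/181)y + 10/181)(-362y² - 5792y - 22806) + (0)
Last nonzero remainder: -362y² - 5792y - 22806. Dividing through by -362 gives the monic gcd y² + 16y + 63.
Then lcm(f, g) = f·g / gcd(f, g); expanding and making the result monic gives the answer.

y⁵ + 21y⁴ + 199y³ + 681y² - 4952y - 33390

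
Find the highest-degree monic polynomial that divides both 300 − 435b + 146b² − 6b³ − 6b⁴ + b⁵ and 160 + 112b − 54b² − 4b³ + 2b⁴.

−20 + b + b²

Apply the Euclidean algorithm:
  b⁵ − 6b⁴ − 6b³ + 146b² − 435b + 300 = ((1/2)b − 2)(2b⁴ − 4b³ − 54b² + 112b + 160) + (13b³ − 18b² − 291b + 620)
  2b⁴ − 4b³ − 54b² + 112b + 160 = ((2/13)b − 16/169)(13b³ − 18b² − 291b + 620) + (−(1848/169)b² − (1848/169)b + 36960/169)
  13b³ − 18b² − 291b + 620 = (−(2197/1848)b + 5239/1848)(−(1848/169)b² − (1848/169)b + 36960/169) + (0)
Last nonzero remainder: −(1848/169)b² − (1848/169)b + 36960/169. Dividing through by −1848/169 gives the monic gcd b² + b − 20.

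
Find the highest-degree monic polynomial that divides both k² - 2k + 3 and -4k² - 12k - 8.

1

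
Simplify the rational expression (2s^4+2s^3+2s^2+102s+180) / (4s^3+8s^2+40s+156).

(s^3−2s^2+7s+30)/(2s^2−2s+26)

Euclidean algorithm in ℚ[s]:
  2s^4+2s^3+2s^2+102s+180 = ((1/2)s−1/2)(4s^3+8s^2+40s+156) + (−14s^2+44s+258)
  4s^3+8s^2+40s+156 = (−(2/7)s−72/49)(−14s^2+44s+258) + ((8740/49)s+26220/49)
  −14s^2+44s+258 = (−(343/4370)s+2107/4370)((8740/49)s+26220/49) + (0)
Last nonzero remainder: (8740/49)s+26220/49. Dividing through by 8740/49 gives the monic gcd s+3.
Cancel s+3 from numerator and denominator to get the reduced form.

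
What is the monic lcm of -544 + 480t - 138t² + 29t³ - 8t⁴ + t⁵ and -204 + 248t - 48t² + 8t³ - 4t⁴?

Euclidean algorithm in ℚ[t]:
  t⁵ - 8t⁴ + 29t³ - 138t² + 480t - 544 = (-(1/4)t + 3/2)(-4t⁴ + 8t³ - 48t² + 248t - 204) + (5t³ - 4t² + 57t - 238)
  -4t⁴ + 8t³ - 48t² + 248t - 204 = (-(4/5)t + 24/25)(5t³ - 4t² + 57t - 238) + ((36/25)t² + (72/25)t + 612/25)
  5t³ - 4t² + 57t - 238 = ((125/36)t - 175/18)((36/25)t² + (72/25)t + 612/25) + (0)
Last nonzero remainder: (36/25)t² + (72/25)t + 612/25. Dividing through by 36/25 gives the monic gcd t² + 2t + 17.
Then lcm(f, g) = f·g / gcd(f, g); expanding and making the result monic gives the answer.

-1632 + 3616t - 2878t² + 1119t³ - 278t⁴ + 64t⁵ - 12t⁶ + t⁷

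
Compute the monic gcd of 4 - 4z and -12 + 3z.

Euclidean algorithm in ℚ[z]:
  -4z + 4 = (-4/3)(3z - 12) + (-12)
  3z - 12 = (-(1/4)z + 1)(-12) + (0)
The last nonzero remainder is the constant -12, so the polynomials are coprime and gcd = 1.

1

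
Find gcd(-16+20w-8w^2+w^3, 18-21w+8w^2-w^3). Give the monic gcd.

-2+w

Euclidean algorithm in ℚ[w]:
  w^3-8w^2+20w-16 = (-1)(-w^3+8w^2-21w+18) + (-w+2)
  -w^3+8w^2-21w+18 = (w^2-6w+9)(-w+2) + (0)
Last nonzero remainder: -w+2. Dividing through by -1 gives the monic gcd w-2.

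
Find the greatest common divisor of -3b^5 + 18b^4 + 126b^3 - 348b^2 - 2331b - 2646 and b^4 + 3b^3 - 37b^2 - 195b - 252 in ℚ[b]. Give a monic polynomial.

b^3 - b^2 - 33b - 63

By polynomial division,
  -3b^5 + 18b^4 + 126b^3 - 348b^2 - 2331b - 2646 = (-3b + 27)(b^4 + 3b^3 - 37b^2 - 195b - 252) + (-66b^3 + 66b^2 + 2178b + 4158)
  b^4 + 3b^3 - 37b^2 - 195b - 252 = (-(1/66)b - 2/33)(-66b^3 + 66b^2 + 2178b + 4158) + (0)
Last nonzero remainder: -66b^3 + 66b^2 + 2178b + 4158. Dividing through by -66 gives the monic gcd b^3 - b^2 - 33b - 63.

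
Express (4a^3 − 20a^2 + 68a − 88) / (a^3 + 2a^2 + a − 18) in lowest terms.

(4a^2 − 12a + 44)/(a^2 + 4a + 9)

Euclidean algorithm in ℚ[a]:
  4a^3 − 20a^2 + 68a − 88 = (4)(a^3 + 2a^2 + a − 18) + (−28a^2 + 64a − 16)
  a^3 + 2a^2 + a − 18 = (−(1/28)a − 15/98)(−28a^2 + 64a − 16) + ((501/49)a − 1002/49)
  −28a^2 + 64a − 16 = (−(1372/501)a + 392/501)((501/49)a − 1002/49) + (0)
Last nonzero remainder: (501/49)a − 1002/49. Dividing through by 501/49 gives the monic gcd a − 2.
Cancel a − 2 from numerator and denominator to get the reduced form.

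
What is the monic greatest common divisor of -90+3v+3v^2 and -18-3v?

By polynomial division,
  3v^2+3v-90 = (-v+5)(-3v-18) + (0)
Last nonzero remainder: -3v-18. Dividing through by -3 gives the monic gcd v+6.

6+v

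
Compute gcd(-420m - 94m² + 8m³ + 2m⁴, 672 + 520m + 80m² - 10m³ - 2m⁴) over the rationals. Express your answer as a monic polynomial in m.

-42 - m + m²

By polynomial division,
  2m⁴ + 8m³ - 94m² - 420m = (-1)(-2m⁴ - 10m³ + 80m² + 520m + 672) + (-2m³ - 14m² + 100m + 672)
  -2m⁴ - 10m³ + 80m² + 520m + 672 = (m - 2)(-2m³ - 14m² + 100m + 672) + (-48m² + 48m + 2016)
  -2m³ - 14m² + 100m + 672 = ((1/24)m + 1/3)(-48m² + 48m + 2016) + (0)
Last nonzero remainder: -48m² + 48m + 2016. Dividing through by -48 gives the monic gcd m² - m - 42.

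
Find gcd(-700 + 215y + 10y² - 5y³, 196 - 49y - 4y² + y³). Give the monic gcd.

-28 + 3y + y²

By polynomial division,
  -5y³ + 10y² + 215y - 700 = (-5)(y³ - 4y² - 49y + 196) + (-10y² - 30y + 280)
  y³ - 4y² - 49y + 196 = (-(1/10)y + 7/10)(-10y² - 30y + 280) + (0)
Last nonzero remainder: -10y² - 30y + 280. Dividing through by -10 gives the monic gcd y² + 3y - 28.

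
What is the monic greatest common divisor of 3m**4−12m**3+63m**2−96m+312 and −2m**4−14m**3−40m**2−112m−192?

m**2+8

Repeated division with remainder:
  3m**4−12m**3+63m**2−96m+312 = (−3/2)(−2m**4−14m**3−40m**2−112m−192) + (−33m**3+3m**2−264m+24)
  −2m**4−14m**3−40m**2−112m−192 = ((2/33)m+52/121)(−33m**3+3m**2−264m+24) + (−(3060/121)m**2−24480/121)
  −33m**3+3m**2−264m+24 = ((1331/1020)m−121/1020)(−(3060/121)m**2−24480/121) + (0)
Last nonzero remainder: −(3060/121)m**2−24480/121. Dividing through by −3060/121 gives the monic gcd m**2+8.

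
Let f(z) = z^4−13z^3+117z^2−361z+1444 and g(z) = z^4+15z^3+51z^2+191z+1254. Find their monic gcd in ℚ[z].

z^2−2z+19

Euclidean algorithm in ℚ[z]:
  z^4−13z^3+117z^2−361z+1444 = (z^4+15z^3+51z^2+191z+1254) + (−28z^3+66z^2−552z+190)
  z^4+15z^3+51z^2+191z+1254 = (−(1/28)z−243/392)(−28z^3+66z^2−552z+190) + ((14151/196)z^2−(14151/98)z+268869/196)
  −28z^3+66z^2−552z+190 = (−(5488/14151)z+1960/14151)((14151/196)z^2−(14151/98)z+268869/196) + (0)
Last nonzero remainder: (14151/196)z^2−(14151/98)z+268869/196. Dividing through by 14151/196 gives the monic gcd z^2−2z+19.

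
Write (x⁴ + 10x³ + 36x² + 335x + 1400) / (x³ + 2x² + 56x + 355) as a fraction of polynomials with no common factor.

(x³ + 5x² + 11x + 280)/(x² - 3x + 71)

Euclidean algorithm in ℚ[x]:
  x⁴ + 10x³ + 36x² + 335x + 1400 = (x + 8)(x³ + 2x² + 56x + 355) + (-36x² - 468x - 1440)
  x³ + 2x² + 56x + 355 = (-(1/36)x + 11/36)(-36x² - 468x - 1440) + (159x + 795)
  -36x² - 468x - 1440 = (-(12/53)x - 96/53)(159x + 795) + (0)
Last nonzero remainder: 159x + 795. Dividing through by 159 gives the monic gcd x + 5.
Cancel x + 5 from numerator and denominator to get the reduced form.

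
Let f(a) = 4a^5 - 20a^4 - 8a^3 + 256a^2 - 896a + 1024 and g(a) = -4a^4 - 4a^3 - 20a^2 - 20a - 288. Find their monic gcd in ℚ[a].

Euclidean algorithm in ℚ[a]:
  4a^5 - 20a^4 - 8a^3 + 256a^2 - 896a + 1024 = (-a + 6)(-4a^4 - 4a^3 - 20a^2 - 20a - 288) + (-4a^3 + 356a^2 - 1064a + 2752)
  -4a^4 - 4a^3 - 20a^2 - 20a - 288 = (a + 90)(-4a^3 + 356a^2 - 1064a + 2752) + (-30996a^2 + 92988a - 247968)
  -4a^3 + 356a^2 - 1064a + 2752 = ((1/7749)a - 86/7749)(-30996a^2 + 92988a - 247968) + (0)
Last nonzero remainder: -30996a^2 + 92988a - 247968. Dividing through by -30996 gives the monic gcd a^2 - 3a + 8.

a^2 - 3a + 8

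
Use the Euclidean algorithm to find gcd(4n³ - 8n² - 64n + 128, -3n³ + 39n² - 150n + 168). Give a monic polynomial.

n² - 6n + 8

Euclidean algorithm in ℚ[n]:
  4n³ - 8n² - 64n + 128 = (-4/3)(-3n³ + 39n² - 150n + 168) + (44n² - 264n + 352)
  -3n³ + 39n² - 150n + 168 = (-(3/44)n + 21/44)(44n² - 264n + 352) + (0)
Last nonzero remainder: 44n² - 264n + 352. Dividing through by 44 gives the monic gcd n² - 6n + 8.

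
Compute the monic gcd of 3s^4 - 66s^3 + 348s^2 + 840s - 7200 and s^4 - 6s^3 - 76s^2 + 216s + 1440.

s^3 - 12s^2 - 4s + 240

Euclidean algorithm in ℚ[s]:
  3s^4 - 66s^3 + 348s^2 + 840s - 7200 = (3)(s^4 - 6s^3 - 76s^2 + 216s + 1440) + (-48s^3 + 576s^2 + 192s - 11520)
  s^4 - 6s^3 - 76s^2 + 216s + 1440 = (-(1/48)s - 1/8)(-48s^3 + 576s^2 + 192s - 11520) + (0)
Last nonzero remainder: -48s^3 + 576s^2 + 192s - 11520. Dividing through by -48 gives the monic gcd s^3 - 12s^2 - 4s + 240.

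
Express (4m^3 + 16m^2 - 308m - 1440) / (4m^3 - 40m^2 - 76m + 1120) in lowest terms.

Apply the Euclidean algorithm:
  4m^3 + 16m^2 - 308m - 1440 = (4m^3 - 40m^2 - 76m + 1120) + (56m^2 - 232m - 2560)
  4m^3 - 40m^2 - 76m + 1120 = ((1/14)m - 41/98)(56m^2 - 232m - 2560) + ((480/49)m + 2400/49)
  56m^2 - 232m - 2560 = ((343/60)m - 784/15)((480/49)m + 2400/49) + (0)
Last nonzero remainder: (480/49)m + 2400/49. Dividing through by 480/49 gives the monic gcd m + 5.
Cancel m + 5 from numerator and denominator to get the reduced form.

(m^2 - m - 72)/(m^2 - 15m + 56)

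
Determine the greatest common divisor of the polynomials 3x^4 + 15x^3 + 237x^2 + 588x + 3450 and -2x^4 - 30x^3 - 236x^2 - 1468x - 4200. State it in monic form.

Repeated division with remainder:
  3x^4 + 15x^3 + 237x^2 + 588x + 3450 = (-3/2)(-2x^4 - 30x^3 - 236x^2 - 1468x - 4200) + (-30x^3 - 117x^2 - 1614x - 2850)
  -2x^4 - 30x^3 - 236x^2 - 1468x - 4200 = ((1/15)x + 37/50)(-30x^3 - 117x^2 - 1614x - 2850) + (-(2091/50)x^2 - (2091/25)x - 2091)
  -30x^3 - 117x^2 - 1614x - 2850 = ((500/697)x + 950/697)(-(2091/50)x^2 - (2091/25)x - 2091) + (0)
Last nonzero remainder: -(2091/50)x^2 - (2091/25)x - 2091. Dividing through by -2091/50 gives the monic gcd x^2 + 2x + 50.

x^2 + 2x + 50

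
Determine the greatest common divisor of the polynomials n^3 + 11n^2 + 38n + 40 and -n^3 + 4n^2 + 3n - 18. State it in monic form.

Repeated division with remainder:
  n^3 + 11n^2 + 38n + 40 = (-1)(-n^3 + 4n^2 + 3n - 18) + (15n^2 + 41n + 22)
  -n^3 + 4n^2 + 3n - 18 = (-(1/15)n + 101/225)(15n^2 + 41n + 22) + (-(3136/225)n - 6272/225)
  15n^2 + 41n + 22 = (-(3375/3136)n - 2475/3136)(-(3136/225)n - 6272/225) + (0)
Last nonzero remainder: -(3136/225)n - 6272/225. Dividing through by -3136/225 gives the monic gcd n + 2.

n + 2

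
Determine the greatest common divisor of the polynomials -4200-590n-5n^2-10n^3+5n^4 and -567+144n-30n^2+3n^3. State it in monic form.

-7+n

Euclidean algorithm in ℚ[n]:
  5n^4-10n^3-5n^2-590n-4200 = ((5/3)n+40/3)(3n^3-30n^2+144n-567) + (155n^2-1565n+3360)
  3n^3-30n^2+144n-567 = ((3/155)n+9/4805)(155n^2-1565n+3360) + ((78705/961)n-550935/961)
  155n^2-1565n+3360 = ((29791/15741)n-30752/5247)((78705/961)n-550935/961) + (0)
Last nonzero remainder: (78705/961)n-550935/961. Dividing through by 78705/961 gives the monic gcd n-7.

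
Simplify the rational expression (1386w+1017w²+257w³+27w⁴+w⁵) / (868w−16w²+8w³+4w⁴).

(198+117w+20w²+w³)/(124−20w+4w²)

Repeated division with remainder:
  w⁵+27w⁴+257w³+1017w²+1386w = ((1/4)w+25/4)(4w⁴+8w³−16w²+868w) + (211w³+900w²−4039w)
  4w⁴+8w³−16w²+868w = ((4/211)w−1912/44521)(211w³+900w²−4039w) + ((4417380/44521)w²+(30921660/44521)w)
  211w³+900w²−4039w = ((9393931/4417380)w−25688617/4417380)((4417380/44521)w²+(30921660/44521)w) + (0)
Last nonzero remainder: (4417380/44521)w²+(30921660/44521)w. Dividing through by 4417380/44521 gives the monic gcd w²+7w.
Cancel w²+7w from numerator and denominator to get the reduced form.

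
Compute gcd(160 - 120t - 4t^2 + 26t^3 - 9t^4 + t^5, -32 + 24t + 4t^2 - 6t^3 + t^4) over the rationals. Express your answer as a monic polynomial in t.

16 - 4t - 4t^2 + t^3

By polynomial division,
  t^5 - 9t^4 + 26t^3 - 4t^2 - 120t + 160 = (t - 3)(t^4 - 6t^3 + 4t^2 + 24t - 32) + (4t^3 - 16t^2 - 16t + 64)
  t^4 - 6t^3 + 4t^2 + 24t - 32 = ((1/4)t - 1/2)(4t^3 - 16t^2 - 16t + 64) + (0)
Last nonzero remainder: 4t^3 - 16t^2 - 16t + 64. Dividing through by 4 gives the monic gcd t^3 - 4t^2 - 4t + 16.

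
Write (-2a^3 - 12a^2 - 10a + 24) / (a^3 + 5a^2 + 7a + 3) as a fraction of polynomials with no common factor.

By polynomial division,
  -2a^3 - 12a^2 - 10a + 24 = (-2)(a^3 + 5a^2 + 7a + 3) + (-2a^2 + 4a + 30)
  a^3 + 5a^2 + 7a + 3 = (-(1/2)a - 7/2)(-2a^2 + 4a + 30) + (36a + 108)
  -2a^2 + 4a + 30 = (-(1/18)a + 5/18)(36a + 108) + (0)
Last nonzero remainder: 36a + 108. Dividing through by 36 gives the monic gcd a + 3.
Cancel a + 3 from numerator and denominator to get the reduced form.

(-2a^2 - 6a + 8)/(a^2 + 2a + 1)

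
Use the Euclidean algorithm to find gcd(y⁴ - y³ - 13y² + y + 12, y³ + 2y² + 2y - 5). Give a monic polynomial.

Repeated division with remainder:
  y⁴ - y³ - 13y² + y + 12 = (y - 3)(y³ + 2y² + 2y - 5) + (-9y² + 12y - 3)
  y³ + 2y² + 2y - 5 = (-(1/9)y - 10/27)(-9y² + 12y - 3) + ((55/9)y - 55/9)
  -9y² + 12y - 3 = (-(81/55)y + 27/55)((55/9)y - 55/9) + (0)
Last nonzero remainder: (55/9)y - 55/9. Dividing through by 55/9 gives the monic gcd y - 1.

y - 1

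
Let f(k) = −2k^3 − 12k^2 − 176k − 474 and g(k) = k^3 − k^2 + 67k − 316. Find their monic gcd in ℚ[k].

Repeated division with remainder:
  −2k^3 − 12k^2 − 176k − 474 = (−2)(k^3 − k^2 + 67k − 316) + (−14k^2 − 42k − 1106)
  k^3 − k^2 + 67k − 316 = (−(1/14)k + 2/7)(−14k^2 − 42k − 1106) + (0)
Last nonzero remainder: −14k^2 − 42k − 1106. Dividing through by −14 gives the monic gcd k^2 + 3k + 79.

k^2 + 3k + 79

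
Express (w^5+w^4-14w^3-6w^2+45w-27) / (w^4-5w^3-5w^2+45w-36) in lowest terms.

Apply the Euclidean algorithm:
  w^5+w^4-14w^3-6w^2+45w-27 = (w+6)(w^4-5w^3-5w^2+45w-36) + (21w^3-21w^2-189w+189)
  w^4-5w^3-5w^2+45w-36 = ((1/21)w-4/21)(21w^3-21w^2-189w+189) + (0)
Last nonzero remainder: 21w^3-21w^2-189w+189. Dividing through by 21 gives the monic gcd w^3-w^2-9w+9.
Cancel w^3-w^2-9w+9 from numerator and denominator to get the reduced form.

(w^2+2w-3)/(w-4)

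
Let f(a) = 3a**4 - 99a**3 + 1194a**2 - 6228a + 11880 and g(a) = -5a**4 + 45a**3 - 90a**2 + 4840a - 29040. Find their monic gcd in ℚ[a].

Repeated division with remainder:
  3a**4 - 99a**3 + 1194a**2 - 6228a + 11880 = (-3/5)(-5a**4 + 45a**3 - 90a**2 + 4840a - 29040) + (-72a**3 + 1140a**2 - 3324a - 5544)
  -5a**4 + 45a**3 - 90a**2 + 4840a - 29040 = ((5/72)a + 205/432)(-72a**3 + 1140a**2 - 3324a - 5544) + (-(14405/36)a**2 + (244885/36)a - 158455/6)
  -72a**3 + 1140a**2 - 3324a - 5544 = ((2592/14405)a + 3024/14405)(-(14405/36)a**2 + (244885/36)a - 158455/6) + (0)
Last nonzero remainder: -(14405/36)a**2 + (244885/36)a - 158455/6. Dividing through by -14405/36 gives the monic gcd a**2 - 17a + 66.

a**2 - 17a + 66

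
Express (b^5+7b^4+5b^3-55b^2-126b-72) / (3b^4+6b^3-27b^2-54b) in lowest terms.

(b^2+5b+4)/(3b)

By polynomial division,
  b^5+7b^4+5b^3-55b^2-126b-72 = ((1/3)b+5/3)(3b^4+6b^3-27b^2-54b) + (4b^3+8b^2-36b-72)
  3b^4+6b^3-27b^2-54b = ((3/4)b)(4b^3+8b^2-36b-72) + (0)
Last nonzero remainder: 4b^3+8b^2-36b-72. Dividing through by 4 gives the monic gcd b^3+2b^2-9b-18.
Cancel b^3+2b^2-9b-18 from numerator and denominator to get the reduced form.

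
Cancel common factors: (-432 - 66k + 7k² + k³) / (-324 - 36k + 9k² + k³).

Euclidean algorithm in ℚ[k]:
  k³ + 7k² - 66k - 432 = (k³ + 9k² - 36k - 324) + (-2k² - 30k - 108)
  k³ + 9k² - 36k - 324 = (-(1/2)k + 3)(-2k² - 30k - 108) + (0)
Last nonzero remainder: -2k² - 30k - 108. Dividing through by -2 gives the monic gcd k² + 15k + 54.
Cancel k² + 15k + 54 from numerator and denominator to get the reduced form.

(-8 + k)/(-6 + k)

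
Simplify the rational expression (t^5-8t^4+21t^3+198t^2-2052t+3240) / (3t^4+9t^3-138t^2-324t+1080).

(t^2-6t+45)/(3t+15)

Repeated division with remainder:
  t^5-8t^4+21t^3+198t^2-2052t+3240 = ((1/3)t-11/3)(3t^4+9t^3-138t^2-324t+1080) + (100t^3-200t^2-3600t+7200)
  3t^4+9t^3-138t^2-324t+1080 = ((3/100)t+3/20)(100t^3-200t^2-3600t+7200) + (0)
Last nonzero remainder: 100t^3-200t^2-3600t+7200. Dividing through by 100 gives the monic gcd t^3-2t^2-36t+72.
Cancel t^3-2t^2-36t+72 from numerator and denominator to get the reduced form.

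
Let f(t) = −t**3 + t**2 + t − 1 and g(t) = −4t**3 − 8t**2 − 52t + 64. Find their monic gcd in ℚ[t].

Apply the Euclidean algorithm:
  −t**3 + t**2 + t − 1 = (1/4)(−4t**3 − 8t**2 − 52t + 64) + (3t**2 + 14t − 17)
  −4t**3 − 8t**2 − 52t + 64 = (−(4/3)t + 32/9)(3t**2 + 14t − 17) + (−(1120/9)t + 1120/9)
  3t**2 + 14t − 17 = (−(27/1120)t − 153/1120)(−(1120/9)t + 1120/9) + (0)
Last nonzero remainder: −(1120/9)t + 1120/9. Dividing through by −1120/9 gives the monic gcd t − 1.

t − 1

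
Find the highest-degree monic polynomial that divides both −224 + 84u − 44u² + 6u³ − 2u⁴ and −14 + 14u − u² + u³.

14 + u²

Repeated division with remainder:
  −2u⁴ + 6u³ − 44u² + 84u − 224 = (−2u + 4)(u³ − u² + 14u − 14) + (−12u² − 168)
  u³ − u² + 14u − 14 = (−(1/12)u + 1/12)(−12u² − 168) + (0)
Last nonzero remainder: −12u² − 168. Dividing through by −12 gives the monic gcd u² + 14.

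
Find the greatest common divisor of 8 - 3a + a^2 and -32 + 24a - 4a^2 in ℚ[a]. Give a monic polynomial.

1

Repeated division with remainder:
  a^2 - 3a + 8 = (-1/4)(-4a^2 + 24a - 32) + (3a)
  -4a^2 + 24a - 32 = (-(4/3)a + 8)(3a) + (-32)
  3a = (-(3/32)a)(-32) + (0)
The last nonzero remainder is the constant -32, so the polynomials are coprime and gcd = 1.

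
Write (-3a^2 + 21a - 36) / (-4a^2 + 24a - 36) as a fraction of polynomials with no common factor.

(3a - 12)/(4a - 12)

Apply the Euclidean algorithm:
  -3a^2 + 21a - 36 = (3/4)(-4a^2 + 24a - 36) + (3a - 9)
  -4a^2 + 24a - 36 = (-(4/3)a + 4)(3a - 9) + (0)
Last nonzero remainder: 3a - 9. Dividing through by 3 gives the monic gcd a - 3.
Cancel a - 3 from numerator and denominator to get the reduced form.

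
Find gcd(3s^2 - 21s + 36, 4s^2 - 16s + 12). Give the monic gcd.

By polynomial division,
  3s^2 - 21s + 36 = (3/4)(4s^2 - 16s + 12) + (-9s + 27)
  4s^2 - 16s + 12 = (-(4/9)s + 4/9)(-9s + 27) + (0)
Last nonzero remainder: -9s + 27. Dividing through by -9 gives the monic gcd s - 3.

s - 3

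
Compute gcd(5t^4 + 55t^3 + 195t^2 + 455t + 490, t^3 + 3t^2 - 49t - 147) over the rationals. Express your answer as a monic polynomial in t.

Euclidean algorithm in ℚ[t]:
  5t^4 + 55t^3 + 195t^2 + 455t + 490 = (5t + 40)(t^3 + 3t^2 - 49t - 147) + (320t^2 + 3150t + 6370)
  t^3 + 3t^2 - 49t - 147 = ((1/320)t - 219/10240)(320t^2 + 3150t + 6370) + (-(1575/1024)t - 11025/1024)
  320t^2 + 3150t + 6370 = (-(65536/315)t - 26624/45)(-(1575/1024)t - 11025/1024) + (0)
Last nonzero remainder: -(1575/1024)t - 11025/1024. Dividing through by -1575/1024 gives the monic gcd t + 7.

t + 7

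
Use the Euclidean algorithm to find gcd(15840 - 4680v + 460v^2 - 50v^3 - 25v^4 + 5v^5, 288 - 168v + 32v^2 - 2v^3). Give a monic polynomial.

24 - 10v + v^2

Apply the Euclidean algorithm:
  5v^5 - 25v^4 - 50v^3 + 460v^2 - 4680v + 15840 = (-(5/2)v^2 - (55/2)v - 205)(-2v^3 + 32v^2 - 168v + 288) + (3120v^2 - 31200v + 74880)
  -2v^3 + 32v^2 - 168v + 288 = (-(1/1560)v + 1/260)(3120v^2 - 31200v + 74880) + (0)
Last nonzero remainder: 3120v^2 - 31200v + 74880. Dividing through by 3120 gives the monic gcd v^2 - 10v + 24.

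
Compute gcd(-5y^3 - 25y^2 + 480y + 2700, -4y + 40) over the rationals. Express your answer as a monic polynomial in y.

Repeated division with remainder:
  -5y^3 - 25y^2 + 480y + 2700 = ((5/4)y^2 + (75/4)y + 135/2)(-4y + 40) + (0)
Last nonzero remainder: -4y + 40. Dividing through by -4 gives the monic gcd y - 10.

y - 10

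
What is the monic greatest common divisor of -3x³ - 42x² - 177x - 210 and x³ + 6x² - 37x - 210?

By polynomial division,
  -3x³ - 42x² - 177x - 210 = (-3)(x³ + 6x² - 37x - 210) + (-24x² - 288x - 840)
  x³ + 6x² - 37x - 210 = (-(1/24)x + 1/4)(-24x² - 288x - 840) + (0)
Last nonzero remainder: -24x² - 288x - 840. Dividing through by -24 gives the monic gcd x² + 12x + 35.

x² + 12x + 35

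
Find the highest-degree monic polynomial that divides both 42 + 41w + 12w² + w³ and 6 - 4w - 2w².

Apply the Euclidean algorithm:
  w³ + 12w² + 41w + 42 = (-(1/2)w - 5)(-2w² - 4w + 6) + (24w + 72)
  -2w² - 4w + 6 = (-(1/12)w + 1/12)(24w + 72) + (0)
Last nonzero remainder: 24w + 72. Dividing through by 24 gives the monic gcd w + 3.

3 + w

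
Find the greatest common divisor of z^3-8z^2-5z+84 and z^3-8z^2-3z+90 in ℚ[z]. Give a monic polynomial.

z+3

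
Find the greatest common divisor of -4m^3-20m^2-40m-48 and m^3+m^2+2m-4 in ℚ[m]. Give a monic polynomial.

m^2+2m+4

Euclidean algorithm in ℚ[m]:
  -4m^3-20m^2-40m-48 = (-4)(m^3+m^2+2m-4) + (-16m^2-32m-64)
  m^3+m^2+2m-4 = (-(1/16)m+1/16)(-16m^2-32m-64) + (0)
Last nonzero remainder: -16m^2-32m-64. Dividing through by -16 gives the monic gcd m^2+2m+4.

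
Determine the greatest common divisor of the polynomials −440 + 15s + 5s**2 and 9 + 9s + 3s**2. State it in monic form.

Apply the Euclidean algorithm:
  5s**2 + 15s − 440 = (5/3)(3s**2 + 9s + 9) + (−455)
  3s**2 + 9s + 9 = (−(3/455)s**2 − (9/455)s − 9/455)(−455) + (0)
The last nonzero remainder is the constant −455, so the polynomials are coprime and gcd = 1.

1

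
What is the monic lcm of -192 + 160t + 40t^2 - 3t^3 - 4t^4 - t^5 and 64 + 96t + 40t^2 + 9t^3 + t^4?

192 + 32t - 200t^2 - 37t^3 + 7t^4 + 5t^5 + t^6

Repeated division with remainder:
  -t^5 - 4t^4 - 3t^3 + 40t^2 + 160t - 192 = (-t + 5)(t^4 + 9t^3 + 40t^2 + 96t + 64) + (-8t^3 - 64t^2 - 256t - 512)
  t^4 + 9t^3 + 40t^2 + 96t + 64 = (-(1/8)t - 1/8)(-8t^3 - 64t^2 - 256t - 512) + (0)
Last nonzero remainder: -8t^3 - 64t^2 - 256t - 512. Dividing through by -8 gives the monic gcd t^3 + 8t^2 + 32t + 64.
Then lcm(f, g) = f·g / gcd(f, g); expanding and making the result monic gives the answer.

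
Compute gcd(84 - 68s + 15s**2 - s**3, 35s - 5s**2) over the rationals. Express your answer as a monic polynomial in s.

By polynomial division,
  -s**3 + 15s**2 - 68s + 84 = ((1/5)s - 8/5)(-5s**2 + 35s) + (-12s + 84)
  -5s**2 + 35s = ((5/12)s)(-12s + 84) + (0)
Last nonzero remainder: -12s + 84. Dividing through by -12 gives the monic gcd s - 7.

-7 + s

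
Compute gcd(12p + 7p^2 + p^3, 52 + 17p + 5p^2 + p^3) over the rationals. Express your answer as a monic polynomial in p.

Apply the Euclidean algorithm:
  p^3 + 7p^2 + 12p = (p^3 + 5p^2 + 17p + 52) + (2p^2 − 5p − 52)
  p^3 + 5p^2 + 17p + 52 = ((1/2)p + 15/4)(2p^2 − 5p − 52) + ((247/4)p + 247)
  2p^2 − 5p − 52 = ((8/247)p − 4/19)((247/4)p + 247) + (0)
Last nonzero remainder: (247/4)p + 247. Dividing through by 247/4 gives the monic gcd p + 4.

4 + p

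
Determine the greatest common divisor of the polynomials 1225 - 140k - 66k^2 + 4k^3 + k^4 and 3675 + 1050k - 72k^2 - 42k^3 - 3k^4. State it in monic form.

By polynomial division,
  k^4 + 4k^3 - 66k^2 - 140k + 1225 = (-1/3)(-3k^4 - 42k^3 - 72k^2 + 1050k + 3675) + (-10k^3 - 90k^2 + 210k + 2450)
  -3k^4 - 42k^3 - 72k^2 + 1050k + 3675 = ((3/10)k + 3/2)(-10k^3 - 90k^2 + 210k + 2450) + (0)
Last nonzero remainder: -10k^3 - 90k^2 + 210k + 2450. Dividing through by -10 gives the monic gcd k^3 + 9k^2 - 21k - 245.

-245 - 21k + 9k^2 + k^3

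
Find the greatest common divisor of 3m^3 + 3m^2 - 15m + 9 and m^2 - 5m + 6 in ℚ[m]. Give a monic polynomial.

1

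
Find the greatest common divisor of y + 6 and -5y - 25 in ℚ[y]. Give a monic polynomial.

By polynomial division,
  y + 6 = (-1/5)(-5y - 25) + (1)
  -5y - 25 = (-5y - 25)(1) + (0)
The last nonzero remainder is the constant 1, so the polynomials are coprime and gcd = 1.

1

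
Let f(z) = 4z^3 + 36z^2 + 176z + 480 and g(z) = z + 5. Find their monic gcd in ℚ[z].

Euclidean algorithm in ℚ[z]:
  4z^3 + 36z^2 + 176z + 480 = (4z^2 + 16z + 96)(z + 5) + (0)
The last nonzero remainder z + 5 is already monic.

z + 5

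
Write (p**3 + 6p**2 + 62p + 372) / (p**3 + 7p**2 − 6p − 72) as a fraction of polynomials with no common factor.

(p**2 + 62)/(p**2 + p − 12)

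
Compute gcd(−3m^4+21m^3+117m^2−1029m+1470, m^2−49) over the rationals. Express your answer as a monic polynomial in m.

By polynomial division,
  −3m^4+21m^3+117m^2−1029m+1470 = (−3m^2+21m−30)(m^2−49) + (0)
The last nonzero remainder m^2−49 is already monic.

m^2−49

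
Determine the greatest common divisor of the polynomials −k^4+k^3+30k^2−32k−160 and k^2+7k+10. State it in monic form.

k^2+7k+10

By polynomial division,
  −k^4+k^3+30k^2−32k−160 = (−k^2+8k−16)(k^2+7k+10) + (0)
The last nonzero remainder k^2+7k+10 is already monic.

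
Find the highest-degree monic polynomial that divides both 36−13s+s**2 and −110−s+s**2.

1

Repeated division with remainder:
  s**2−13s+36 = (s**2−s−110) + (−12s+146)
  s**2−s−110 = (−(1/12)s−67/72)(−12s+146) + (931/36)
  −12s+146 = (−(432/931)s+5256/931)(931/36) + (0)
The last nonzero remainder is the constant 931/36, so the polynomials are coprime and gcd = 1.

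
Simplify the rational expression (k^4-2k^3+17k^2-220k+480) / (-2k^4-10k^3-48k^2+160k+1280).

(-k+3)/(2k+8)

By polynomial division,
  k^4-2k^3+17k^2-220k+480 = (-1/2)(-2k^4-10k^3-48k^2+160k+1280) + (-7k^3-7k^2-140k+1120)
  -2k^4-10k^3-48k^2+160k+1280 = ((2/7)k+8/7)(-7k^3-7k^2-140k+1120) + (0)
Last nonzero remainder: -7k^3-7k^2-140k+1120. Dividing through by -7 gives the monic gcd k^3+k^2+20k-160.
Cancel k^3+k^2+20k-160 from numerator and denominator to get the reduced form.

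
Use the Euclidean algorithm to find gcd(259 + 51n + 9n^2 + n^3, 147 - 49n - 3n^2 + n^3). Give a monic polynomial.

7 + n

Repeated division with remainder:
  n^3 + 9n^2 + 51n + 259 = (n^3 - 3n^2 - 49n + 147) + (12n^2 + 100n + 112)
  n^3 - 3n^2 - 49n + 147 = ((1/12)n - 17/18)(12n^2 + 100n + 112) + ((325/9)n + 2275/9)
  12n^2 + 100n + 112 = ((108/325)n + 144/325)((325/9)n + 2275/9) + (0)
Last nonzero remainder: (325/9)n + 2275/9. Dividing through by 325/9 gives the monic gcd n + 7.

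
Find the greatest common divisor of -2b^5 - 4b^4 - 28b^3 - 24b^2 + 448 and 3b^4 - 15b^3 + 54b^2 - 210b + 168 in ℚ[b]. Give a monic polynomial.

b^2 + 14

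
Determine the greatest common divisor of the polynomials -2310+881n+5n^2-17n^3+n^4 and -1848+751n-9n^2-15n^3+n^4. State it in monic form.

231-65n-7n^2+n^3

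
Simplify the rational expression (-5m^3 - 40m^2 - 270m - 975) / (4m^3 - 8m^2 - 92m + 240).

(-5m^2 - 15m - 195)/(4m^2 - 28m + 48)

Euclidean algorithm in ℚ[m]:
  -5m^3 - 40m^2 - 270m - 975 = (-5/4)(4m^3 - 8m^2 - 92m + 240) + (-50m^2 - 385m - 675)
  4m^3 - 8m^2 - 92m + 240 = (-(2/25)m + 97/125)(-50m^2 - 385m - 675) + ((3819/25)m + 3819/5)
  -50m^2 - 385m - 675 = (-(1250/3819)m - 1125/1273)((3819/25)m + 3819/5) + (0)
Last nonzero remainder: (3819/25)m + 3819/5. Dividing through by 3819/25 gives the monic gcd m + 5.
Cancel m + 5 from numerator and denominator to get the reduced form.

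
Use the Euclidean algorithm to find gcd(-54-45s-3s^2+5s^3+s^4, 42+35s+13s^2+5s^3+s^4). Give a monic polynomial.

6+5s+s^2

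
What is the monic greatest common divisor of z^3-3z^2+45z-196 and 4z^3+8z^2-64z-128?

z-4

Euclidean algorithm in ℚ[z]:
  z^3-3z^2+45z-196 = (1/4)(4z^3+8z^2-64z-128) + (-5z^2+61z-164)
  4z^3+8z^2-64z-128 = (-(4/5)z-284/25)(-5z^2+61z-164) + ((12444/25)z-49776/25)
  -5z^2+61z-164 = (-(125/12444)z+1025/12444)((12444/25)z-49776/25) + (0)
Last nonzero remainder: (12444/25)z-49776/25. Dividing through by 12444/25 gives the monic gcd z-4.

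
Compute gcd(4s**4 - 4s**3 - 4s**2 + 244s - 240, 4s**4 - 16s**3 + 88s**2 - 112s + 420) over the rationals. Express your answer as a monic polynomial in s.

Repeated division with remainder:
  4s**4 - 4s**3 - 4s**2 + 244s - 240 = (4s**4 - 16s**3 + 88s**2 - 112s + 420) + (12s**3 - 92s**2 + 356s - 660)
  4s**4 - 16s**3 + 88s**2 - 112s + 420 = ((1/3)s + 11/9)(12s**3 - 92s**2 + 356s - 660) + ((736/9)s**2 - (2944/9)s + 3680/3)
  12s**3 - 92s**2 + 356s - 660 = ((27/184)s - 99/184)((736/9)s**2 - (2944/9)s + 3680/3) + (0)
Last nonzero remainder: (736/9)s**2 - (2944/9)s + 3680/3. Dividing through by 736/9 gives the monic gcd s**2 - 4s + 15.

s**2 - 4s + 15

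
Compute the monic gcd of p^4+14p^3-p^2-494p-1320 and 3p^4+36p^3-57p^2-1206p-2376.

Apply the Euclidean algorithm:
  p^4+14p^3-p^2-494p-1320 = (1/3)(3p^4+36p^3-57p^2-1206p-2376) + (2p^3+18p^2-92p-528)
  3p^4+36p^3-57p^2-1206p-2376 = ((3/2)p+9/2)(2p^3+18p^2-92p-528) + (0)
Last nonzero remainder: 2p^3+18p^2-92p-528. Dividing through by 2 gives the monic gcd p^3+9p^2-46p-264.

p^3+9p^2-46p-264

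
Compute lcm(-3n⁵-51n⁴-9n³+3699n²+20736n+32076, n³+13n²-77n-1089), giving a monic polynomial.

n⁶+28n⁵+190n⁴-1200n³-20475n²-86724n-117612

Apply the Euclidean algorithm:
  -3n⁵-51n⁴-9n³+3699n²+20736n+32076 = (-3n²-12n-84)(n³+13n²-77n-1089) + (600n²+1200n-59400)
  n³+13n²-77n-1089 = ((1/600)n+11/600)(600n²+1200n-59400) + (0)
Last nonzero remainder: 600n²+1200n-59400. Dividing through by 600 gives the monic gcd n²+2n-99.
Then lcm(f, g) = f·g / gcd(f, g); expanding and making the result monic gives the answer.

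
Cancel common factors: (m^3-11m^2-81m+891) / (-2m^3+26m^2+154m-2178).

Repeated division with remainder:
  m^3-11m^2-81m+891 = (-1/2)(-2m^3+26m^2+154m-2178) + (2m^2-4m-198)
  -2m^3+26m^2+154m-2178 = (-m+11)(2m^2-4m-198) + (0)
Last nonzero remainder: 2m^2-4m-198. Dividing through by 2 gives the monic gcd m^2-2m-99.
Cancel m^2-2m-99 from numerator and denominator to get the reduced form.

(-m+9)/(2m-22)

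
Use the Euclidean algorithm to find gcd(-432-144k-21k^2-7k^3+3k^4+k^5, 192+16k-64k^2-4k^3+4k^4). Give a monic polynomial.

-12-k+k^2

Euclidean algorithm in ℚ[k]:
  k^5+3k^4-7k^3-21k^2-144k-432 = ((1/4)k+1)(4k^4-4k^3-64k^2+16k+192) + (13k^3+39k^2-208k-624)
  4k^4-4k^3-64k^2+16k+192 = ((4/13)k-16/13)(13k^3+39k^2-208k-624) + (48k^2-48k-576)
  13k^3+39k^2-208k-624 = ((13/48)k+13/12)(48k^2-48k-576) + (0)
Last nonzero remainder: 48k^2-48k-576. Dividing through by 48 gives the monic gcd k^2-k-12.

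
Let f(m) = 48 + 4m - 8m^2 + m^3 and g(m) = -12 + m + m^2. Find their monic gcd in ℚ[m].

1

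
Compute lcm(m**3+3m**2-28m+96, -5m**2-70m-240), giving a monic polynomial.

m**4+9m**3-10m**2-72m+576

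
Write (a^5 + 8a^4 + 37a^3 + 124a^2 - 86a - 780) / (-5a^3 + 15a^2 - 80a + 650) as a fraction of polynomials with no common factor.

(-a^3 - 6a^2 + a + 30)/(5a - 25)

Euclidean algorithm in ℚ[a]:
  a^5 + 8a^4 + 37a^3 + 124a^2 - 86a - 780 = (-(1/5)a^2 - (11/5)a - 54/5)(-5a^3 + 15a^2 - 80a + 650) + (240a^2 + 480a + 6240)
  -5a^3 + 15a^2 - 80a + 650 = (-(1/48)a + 5/48)(240a^2 + 480a + 6240) + (0)
Last nonzero remainder: 240a^2 + 480a + 6240. Dividing through by 240 gives the monic gcd a^2 + 2a + 26.
Cancel a^2 + 2a + 26 from numerator and denominator to get the reduced form.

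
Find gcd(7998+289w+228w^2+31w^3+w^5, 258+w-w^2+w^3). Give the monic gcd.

258+w-w^2+w^3

Apply the Euclidean algorithm:
  w^5+31w^3+228w^2+289w+7998 = (w^2+w+31)(w^3-w^2+w+258) + (0)
The last nonzero remainder w^3-w^2+w+258 is already monic.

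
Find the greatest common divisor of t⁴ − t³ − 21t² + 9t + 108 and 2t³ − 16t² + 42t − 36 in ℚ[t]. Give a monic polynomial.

Apply the Euclidean algorithm:
  t⁴ − t³ − 21t² + 9t + 108 = ((1/2)t + 7/2)(2t³ − 16t² + 42t − 36) + (14t² − 120t + 234)
  2t³ − 16t² + 42t − 36 = ((1/7)t + 4/49)(14t² − 120t + 234) + ((900/49)t − 2700/49)
  14t² − 120t + 234 = ((343/450)t − 637/150)((900/49)t − 2700/49) + (0)
Last nonzero remainder: (900/49)t − 2700/49. Dividing through by 900/49 gives the monic gcd t − 3.

t − 3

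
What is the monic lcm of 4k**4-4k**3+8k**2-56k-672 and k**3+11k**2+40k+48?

k**6+7k**5+10k**4-14k**3-248k**2-1568k-2688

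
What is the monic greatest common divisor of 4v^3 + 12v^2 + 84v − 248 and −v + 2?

Apply the Euclidean algorithm:
  4v^3 + 12v^2 + 84v − 248 = (−4v^2 − 20v − 124)(−v + 2) + (0)
Last nonzero remainder: −v + 2. Dividing through by −1 gives the monic gcd v − 2.

v − 2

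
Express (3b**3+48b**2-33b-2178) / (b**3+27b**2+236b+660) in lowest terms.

(3b**2+15b-198)/(b**2+16b+60)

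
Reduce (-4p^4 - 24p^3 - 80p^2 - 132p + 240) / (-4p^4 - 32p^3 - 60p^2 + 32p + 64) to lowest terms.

Apply the Euclidean algorithm:
  -4p^4 - 24p^3 - 80p^2 - 132p + 240 = (-4p^4 - 32p^3 - 60p^2 + 32p + 64) + (8p^3 - 20p^2 - 164p + 176)
  -4p^4 - 32p^3 - 60p^2 + 32p + 64 = (-(1/2)p - 21/4)(8p^3 - 20p^2 - 164p + 176) + (-247p^2 - 741p + 988)
  8p^3 - 20p^2 - 164p + 176 = (-(8/247)p + 44/247)(-247p^2 - 741p + 988) + (0)
Last nonzero remainder: -247p^2 - 741p + 988. Dividing through by -247 gives the monic gcd p^2 + 3p - 4.
Cancel p^2 + 3p - 4 from numerator and denominator to get the reduced form.

(p^2 + 3p + 15)/(p^2 + 5p + 4)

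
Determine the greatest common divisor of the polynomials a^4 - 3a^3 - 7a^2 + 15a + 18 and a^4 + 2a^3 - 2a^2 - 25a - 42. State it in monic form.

a^2 - a - 6

Apply the Euclidean algorithm:
  a^4 - 3a^3 - 7a^2 + 15a + 18 = (a^4 + 2a^3 - 2a^2 - 25a - 42) + (-5a^3 - 5a^2 + 40a + 60)
  a^4 + 2a^3 - 2a^2 - 25a - 42 = (-(1/5)a - 1/5)(-5a^3 - 5a^2 + 40a + 60) + (5a^2 - 5a - 30)
  -5a^3 - 5a^2 + 40a + 60 = (-a - 2)(5a^2 - 5a - 30) + (0)
Last nonzero remainder: 5a^2 - 5a - 30. Dividing through by 5 gives the monic gcd a^2 - a - 6.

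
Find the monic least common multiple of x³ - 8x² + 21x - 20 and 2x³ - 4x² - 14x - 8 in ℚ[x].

x⁵ - 6x⁴ + 6x³ + 14x² - 19x - 20

Apply the Euclidean algorithm:
  x³ - 8x² + 21x - 20 = (1/2)(2x³ - 4x² - 14x - 8) + (-6x² + 28x - 16)
  2x³ - 4x² - 14x - 8 = (-(1/3)x - 8/9)(-6x² + 28x - 16) + ((50/9)x - 200/9)
  -6x² + 28x - 16 = (-(27/25)x + 18/25)((50/9)x - 200/9) + (0)
Last nonzero remainder: (50/9)x - 200/9. Dividing through by 50/9 gives the monic gcd x - 4.
Then lcm(f, g) = f·g / gcd(f, g); expanding and making the result monic gives the answer.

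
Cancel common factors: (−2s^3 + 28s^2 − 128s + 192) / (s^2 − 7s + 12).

(−2s^2 + 20s − 48)/(s − 3)

Repeated division with remainder:
  −2s^3 + 28s^2 − 128s + 192 = (−2s + 14)(s^2 − 7s + 12) + (−6s + 24)
  s^2 − 7s + 12 = (−(1/6)s + 1/2)(−6s + 24) + (0)
Last nonzero remainder: −6s + 24. Dividing through by −6 gives the monic gcd s − 4.
Cancel s − 4 from numerator and denominator to get the reduced form.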